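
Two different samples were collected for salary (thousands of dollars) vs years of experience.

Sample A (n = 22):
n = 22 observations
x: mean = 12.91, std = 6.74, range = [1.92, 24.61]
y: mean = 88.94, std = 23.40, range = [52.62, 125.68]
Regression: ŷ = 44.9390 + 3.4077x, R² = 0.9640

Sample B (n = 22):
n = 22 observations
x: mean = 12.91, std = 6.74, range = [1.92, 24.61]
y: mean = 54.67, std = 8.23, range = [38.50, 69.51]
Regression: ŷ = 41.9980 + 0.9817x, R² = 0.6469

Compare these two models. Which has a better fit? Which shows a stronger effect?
Model A has the better fit (R² = 0.9640 vs 0.6469). Model A shows the stronger effect (|β₁| = 3.4077 vs 0.9817).

Model Comparison:

Fit — compare R²:
- Model A: R² = 0.9640 → 96.40% of variance in salary explained
- Model B: R² = 0.6469 → 64.69% of variance in salary explained
- 0.9640 > 0.6469 → Model A has the better fit

Which has the larger per-year effect? (|β₁|)
- Model A: β₁ = 3.4077 → predicted salary rises 3.4077 thousand dollars per additional year of experience
- Model B: β₁ = 0.9817 → predicted salary rises 0.9817 thousand dollars per additional year of experience
- |3.4077| > |0.9817| → Model A shows the stronger marginal effect

Note: A steeper slope doesn't make a better model if the scatter around the line is large.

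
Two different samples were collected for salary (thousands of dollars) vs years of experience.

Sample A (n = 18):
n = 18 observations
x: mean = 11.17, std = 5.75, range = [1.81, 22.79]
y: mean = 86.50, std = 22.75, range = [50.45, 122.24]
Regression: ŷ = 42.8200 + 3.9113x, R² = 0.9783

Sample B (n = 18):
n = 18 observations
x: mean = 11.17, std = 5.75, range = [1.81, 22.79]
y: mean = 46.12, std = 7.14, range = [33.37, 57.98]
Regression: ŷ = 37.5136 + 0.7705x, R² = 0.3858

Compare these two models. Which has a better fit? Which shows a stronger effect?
Model A has the better fit (R² = 0.9783 vs 0.3858). Model A shows the stronger effect (|β₁| = 3.9113 vs 0.7705).

Model Comparison:

Which explains more variance? (R²)
- Model A: R² = 0.9783 → 97.83% of variance in salary explained
- Model B: R² = 0.3858 → 38.58% of variance in salary explained
- 0.9783 > 0.3858 → Model A has the better fit

Strength of effect — compare |β₁|:
- Model A: β₁ = 3.9113 → predicted salary rises 3.9113 thousand dollars per additional year of experience
- Model B: β₁ = 0.7705 → predicted salary rises 0.7705 thousand dollars per additional year of experience
- |3.9113| > |0.7705| → Model A shows the stronger marginal effect

Notes:
- R² measures how tightly points cluster around the line; β₁ measures how steep the line is — they answer different questions.
- A steeper slope doesn't make a better model if the scatter around the line is large.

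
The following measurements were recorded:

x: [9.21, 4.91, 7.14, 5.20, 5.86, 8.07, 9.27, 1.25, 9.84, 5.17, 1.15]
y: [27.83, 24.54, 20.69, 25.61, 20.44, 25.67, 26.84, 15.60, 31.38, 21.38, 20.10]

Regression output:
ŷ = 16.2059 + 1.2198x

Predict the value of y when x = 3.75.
ŷ = 20.7802

To predict y for x = 3.75, substitute into the regression equation:

ŷ = 16.2059 + 1.2198 × 3.75
ŷ = 16.2059 + 4.5743
ŷ = 20.7802

This is the fitted mean response at that x — an individual observation would come with a wider prediction interval.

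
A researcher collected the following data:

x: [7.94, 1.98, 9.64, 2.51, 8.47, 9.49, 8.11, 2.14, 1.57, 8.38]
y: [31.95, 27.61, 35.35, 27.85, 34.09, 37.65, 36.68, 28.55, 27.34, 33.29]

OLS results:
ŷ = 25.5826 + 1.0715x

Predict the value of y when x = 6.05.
ŷ = 32.0652

x = 6.05 lies inside the observed range [1.57, 9.64], so the fitted equation applies directly:

ŷ = 25.5826 + 1.0715 × 6.05
ŷ = 25.5826 + 6.4826
ŷ = 32.0652

This is a point prediction; actual observations scatter around it by roughly the residual standard deviation.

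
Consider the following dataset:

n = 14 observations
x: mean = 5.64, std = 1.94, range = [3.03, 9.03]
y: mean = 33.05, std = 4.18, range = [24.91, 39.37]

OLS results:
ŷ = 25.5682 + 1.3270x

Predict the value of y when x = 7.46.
ŷ = 35.4676

x = 7.46 lies inside the observed range [3.03, 9.03], so the fitted equation applies directly:

ŷ = 25.5682 + 1.3270 × 7.46
ŷ = 25.5682 + 9.8994
ŷ = 35.4676

This is a point prediction; actual observations scatter around it by roughly the residual standard deviation.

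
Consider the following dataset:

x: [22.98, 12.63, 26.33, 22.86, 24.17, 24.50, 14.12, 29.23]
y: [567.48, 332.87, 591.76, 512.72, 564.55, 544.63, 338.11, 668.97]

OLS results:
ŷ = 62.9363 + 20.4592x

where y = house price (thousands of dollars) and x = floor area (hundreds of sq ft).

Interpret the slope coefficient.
For each additional hundred sq ft of floor area, predicted house price increases by approximately 20.4592 thousand dollars.

The slope coefficient β₁ = 20.4592 represents the marginal effect of floor area on house price.

Interpretation:
- Floor area up by 1 hundred sq ft → predicted house price increases by 20.4592 thousand dollars
- The effect is assumed constant over the observed range of x (linearity)

The intercept β₀ = 62.9363 is the predicted house price when floor area = 0; since the smallest observed x is 12.63, this is an extrapolation and mainly anchors the line.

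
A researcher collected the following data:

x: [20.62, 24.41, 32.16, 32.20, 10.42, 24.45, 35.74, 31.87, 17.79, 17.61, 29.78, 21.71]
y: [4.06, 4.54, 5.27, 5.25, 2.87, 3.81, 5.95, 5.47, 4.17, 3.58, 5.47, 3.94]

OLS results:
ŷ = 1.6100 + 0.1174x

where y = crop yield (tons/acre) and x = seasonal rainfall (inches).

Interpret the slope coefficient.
An increase of one inch in rainfall is associated with a 0.1174 tons/acre increase in predicted crop yield.

β₁ = 0.1174 is the change in predicted crop yield (tons/acre) per additional inch of rainfall.

Interpretation:
- Rainfall up by 1 inch → predicted crop yield increases by 0.1174 tons/acre
- This is a linear approximation: the same per-unit change is assumed across the whole observed x range
- The slope describes association in these data, not necessarily a causal effect

(β₀ = 1.6100 is the fitted value at x = 0 and is not part of the slope interpretation.)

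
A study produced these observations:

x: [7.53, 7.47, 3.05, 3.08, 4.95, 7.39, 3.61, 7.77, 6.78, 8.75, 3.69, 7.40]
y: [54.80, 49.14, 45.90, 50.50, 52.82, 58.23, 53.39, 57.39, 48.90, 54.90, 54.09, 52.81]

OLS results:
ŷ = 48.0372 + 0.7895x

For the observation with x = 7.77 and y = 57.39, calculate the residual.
Residual = 3.2184

The residual is the difference between the actual value and the predicted value:

Residual = y - ŷ

Step 1: Calculate predicted value
ŷ = 48.0372 + 0.7895 × 7.77
ŷ = 54.1716

Step 2: Calculate residual
Residual = 57.39 - 54.1716
Residual = 3.2184

The residual is positive, so the observed y = 57.39 sits above the regression line (the line underestimates it by 3.2184).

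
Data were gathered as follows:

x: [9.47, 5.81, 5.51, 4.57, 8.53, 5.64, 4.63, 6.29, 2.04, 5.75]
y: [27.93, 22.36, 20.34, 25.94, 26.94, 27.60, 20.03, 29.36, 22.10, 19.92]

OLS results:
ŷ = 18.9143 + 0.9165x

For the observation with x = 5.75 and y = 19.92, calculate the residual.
Residual = -4.2642

The residual is the difference between the actual value and the predicted value:

Residual = y - ŷ

Step 1: Calculate predicted value
ŷ = 18.9143 + 0.9165 × 5.75
ŷ = 24.1842

Step 2: Calculate residual
Residual = 19.92 - 24.1842
Residual = -4.2642

Sign check: y < ŷ, so the point is below the line and the fit overestimates here.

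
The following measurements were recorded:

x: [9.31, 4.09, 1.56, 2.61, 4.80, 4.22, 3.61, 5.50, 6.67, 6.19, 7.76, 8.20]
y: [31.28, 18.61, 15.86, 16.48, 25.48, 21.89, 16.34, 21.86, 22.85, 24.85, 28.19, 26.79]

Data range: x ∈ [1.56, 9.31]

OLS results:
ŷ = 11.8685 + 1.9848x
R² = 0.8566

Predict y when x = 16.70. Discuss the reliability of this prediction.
ŷ = 45.0147 (extrapolation — x = 16.70 lies outside [1.56, 9.31], so reliability is low).

Prediction calculation:
ŷ = 11.8685 + 1.9848 × 16.70
ŷ = 45.0147

Reliability:
- Data range: x ∈ [1.56, 9.31]
- Prediction point: x = 16.70 is 7.39 units above the observed range → this is EXTRAPOLATION, not interpolation

Why that matters here:
- R² describes fit only over the sampled x values; it says nothing about behaviour beyond them
- The standard error of prediction grows with (x − x̄)², and x = 16.70 is far from x̄ = 5.38
- There are no observations near this x to validate the fitted line there

Report the number if required, but flag clearly that it is an extrapolation.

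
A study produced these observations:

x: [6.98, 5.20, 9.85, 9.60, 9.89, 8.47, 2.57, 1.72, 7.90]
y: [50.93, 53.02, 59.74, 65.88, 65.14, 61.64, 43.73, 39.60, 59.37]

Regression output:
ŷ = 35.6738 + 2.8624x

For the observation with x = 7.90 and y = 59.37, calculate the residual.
Residual = 1.0832

The residual is the difference between the actual value and the predicted value:

Residual = y - ŷ

Step 1: Calculate predicted value
ŷ = 35.6738 + 2.8624 × 7.90
ŷ = 58.2868

Step 2: Calculate residual
Residual = 59.37 - 58.2868
Residual = 1.0832

Sign check: y > ŷ, so the point is above the line and the fit underestimates here.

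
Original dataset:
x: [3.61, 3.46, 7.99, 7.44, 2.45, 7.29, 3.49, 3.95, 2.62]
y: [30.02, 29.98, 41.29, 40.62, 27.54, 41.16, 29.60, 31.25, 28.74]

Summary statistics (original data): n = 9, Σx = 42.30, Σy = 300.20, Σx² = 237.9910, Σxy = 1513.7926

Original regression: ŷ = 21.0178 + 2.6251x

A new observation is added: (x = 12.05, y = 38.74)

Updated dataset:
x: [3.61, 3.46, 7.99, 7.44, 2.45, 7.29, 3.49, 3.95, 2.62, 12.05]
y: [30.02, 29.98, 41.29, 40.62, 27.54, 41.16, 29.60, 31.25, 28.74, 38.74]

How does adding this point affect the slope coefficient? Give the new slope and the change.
New slope β₁ = 1.5771 versus 2.6251 before: a change of -1.0480 (-39.9%).

The new point has HIGH LEVERAGE: x = 12.05 is far from the original mean x̄ = 42.30/9 ≈ 4.70 (original range [2.45, 7.99]).

Step 1: Update the sums with the new point (n goes from 9 to 10)
Σx  = 42.30 + 12.05 = 54.35
Σy  = 300.20 + 38.74 = 338.94
Σx² = 237.9910 + 12.05² = 237.9910 + 145.2025 = 383.1935
Σxy = 1513.7926 + 12.05×38.74 = 1513.7926 + 466.8170 = 1980.6096

Step 2: Recompute the slope with b₁ = (nΣxy − ΣxΣy) / (nΣx² − (Σx)²)
Numerator   = 10×1980.6096 − 54.35×338.94 = 19806.0960 − 18421.3890 = 1384.7070
Denominator = 10×383.1935 − 54.35² = 3831.9350 − 2953.9225 = 878.0125
b₁(new) = 1384.7070 / 878.0125 = 1.5771

(Same formula on the original sums: (9×1513.7926 − 42.30×300.20) / (9×237.9910 − 42.30²) = 925.6734 / 352.6290 = 2.6251, matching the given fit.)

Step 3: Change in slope
Δβ₁ = 1.5771 − 2.6251 = -1.0480
Relative change = -1.0480 / 2.6251 × 100% = -39.9%
→ the slope decreases when the point is added.

A high-leverage point only changes the slope if it is off the original line; here y = 38.74 is below the original trend, so the slope decreases.
In practice: investigate whether it comes from the same population as the rest of the sample; check such a point for data-entry or measurement error.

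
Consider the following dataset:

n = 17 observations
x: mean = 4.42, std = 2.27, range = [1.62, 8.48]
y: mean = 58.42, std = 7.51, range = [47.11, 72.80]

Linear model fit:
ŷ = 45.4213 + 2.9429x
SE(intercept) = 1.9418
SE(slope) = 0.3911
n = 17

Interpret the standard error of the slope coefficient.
SE(slope) = 0.3911 measures the uncertainty in the estimated slope. The coefficient is estimated precisely (SE/|β̂₁| = 13.3%).

SE(β̂₁) = 0.3911 says: if we drew many samples of n = 17 from the same population and refit each time, the fitted slopes would scatter with a standard deviation of roughly 0.3911 around the true β₁.

Relative precision:
- SE / |β̂₁| = 0.3911 / 2.9429 = 13.3%
- Rule of thumb (under 20%: precise; 20% to under 50%: moderately precise; 50% or more: imprecise) → precise

Link to interval estimation: a confidence interval for β₁ is β̂₁ ± t* × 0.3911, so SE sets the half-width per unit of t*.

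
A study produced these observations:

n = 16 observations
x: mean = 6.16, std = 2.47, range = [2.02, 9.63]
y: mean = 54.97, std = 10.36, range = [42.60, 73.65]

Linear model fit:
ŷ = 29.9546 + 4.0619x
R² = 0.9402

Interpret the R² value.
R² = 0.9402 means 94.02% of the variation in y is explained by the linear relationship with x. This indicates a strong fit.

R² = 1 − SS_res/SS_tot compares the residual scatter to the total scatter of y about its mean.

Here R² = 0.9402:
- Explained: 94.02% of the variation in y
- Unexplained (residual): 100% − 94.02% = 5.98%
- Rule of thumb (below 0.3 weak; 0.3 to below 0.7 moderate; 0.7 and above strong) → strong

Equivalently, for simple linear regression R² = r², so |r| = √0.9402 ≈ 0.9696.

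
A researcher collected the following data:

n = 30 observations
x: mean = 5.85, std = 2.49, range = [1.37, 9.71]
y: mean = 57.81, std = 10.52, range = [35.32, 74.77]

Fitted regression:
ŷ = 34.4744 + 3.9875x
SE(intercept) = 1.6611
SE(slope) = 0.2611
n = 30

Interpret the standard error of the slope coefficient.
SE(β̂₁) = 0.2611 is the estimated standard deviation of the slope estimate across repeated samples; relative to β̂₁ = 3.9875 that is 6.5%, a precise estimate.

SE(β̂₁) = 0.2611 says: if we drew many samples of n = 30 from the same population and refit each time, the fitted slopes would scatter with a standard deviation of roughly 0.2611 around the true β₁.

Relative precision:
- SE / |β̂₁| = 0.2611 / 3.9875 = 6.5%
- Rule of thumb (under 20%: precise; 20% to under 50%: moderately precise; 50% or more: imprecise) → precise

Link to interval estimation: a confidence interval for β₁ is β̂₁ ± t* × 0.2611, so SE sets the half-width per unit of t*.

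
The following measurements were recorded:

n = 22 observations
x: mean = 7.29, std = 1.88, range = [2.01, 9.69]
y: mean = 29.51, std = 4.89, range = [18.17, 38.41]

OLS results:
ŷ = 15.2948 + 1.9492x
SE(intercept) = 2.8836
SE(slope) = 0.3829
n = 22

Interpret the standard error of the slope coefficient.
SE(slope) = 0.3829 measures the uncertainty in the estimated slope. The coefficient is estimated precisely (SE/|β̂₁| = 19.6%).

SE(β̂₁) = s / √Sxx, where s is the residual standard deviation and Sxx = Σ(x − x̄)². It is the yardstick for how far β̂₁ = 1.9492 could plausibly be from the true slope.

Relative precision:
- SE / |β̂₁| = 0.3829 / 1.9492 = 19.6%
- Rule of thumb (under 20%: precise; 20% to under 50%: moderately precise; 50% or more: imprecise) → precise

Link to the t-test: t = β̂₁ / SE(β̂₁) = 1.9492 / 0.3829 = 5.0906, the statistic for H₀: β₁ = 0.

What drives SE(β̂₁): more residual scatter → larger SE; wider spread of x values → smaller SE; larger n (here n = 22) → smaller SE.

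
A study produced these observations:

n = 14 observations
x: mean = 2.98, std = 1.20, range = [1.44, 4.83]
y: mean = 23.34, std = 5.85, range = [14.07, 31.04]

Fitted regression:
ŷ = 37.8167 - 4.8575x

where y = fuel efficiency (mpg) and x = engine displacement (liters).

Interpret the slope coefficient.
On average, fuel efficiency is about 4.8575 mpg lower for every extra liter of engine displacement.

The slope β₁ = -4.8575 gives the rate at which the fitted fuel efficiency changes with engine displacement.

Interpretation:
- Engine displacement up by 1 liter → predicted fuel efficiency decreases by 4.8575 mpg
- The effect is assumed constant over the observed range of x (linearity)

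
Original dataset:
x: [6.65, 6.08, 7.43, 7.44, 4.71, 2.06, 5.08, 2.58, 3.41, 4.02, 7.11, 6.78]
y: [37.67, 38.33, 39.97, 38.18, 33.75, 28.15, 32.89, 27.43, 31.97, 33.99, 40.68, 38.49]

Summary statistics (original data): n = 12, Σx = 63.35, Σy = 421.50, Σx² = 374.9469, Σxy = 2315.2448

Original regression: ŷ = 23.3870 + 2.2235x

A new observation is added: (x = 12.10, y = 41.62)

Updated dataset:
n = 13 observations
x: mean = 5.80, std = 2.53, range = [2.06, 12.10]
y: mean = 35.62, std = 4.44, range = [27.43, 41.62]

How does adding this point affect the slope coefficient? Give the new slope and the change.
Adding the point moves β₁ from 2.2235 to 1.5693, i.e. it decreases by 0.6542 (-29.4%).

x = 12.10 lies well outside the original x-range [2.06, 7.44] (x̄ ≈ 5.28), so this observation has high leverage and can move the slope substantially.

Step 1: Update the sums with the new point (n goes from 12 to 13)
Σx  = 63.35 + 12.10 = 75.45
Σy  = 421.50 + 41.62 = 463.12
Σx² = 374.9469 + 12.10² = 374.9469 + 146.4100 = 521.3569
Σxy = 2315.2448 + 12.10×41.62 = 2315.2448 + 503.6020 = 2818.8468

Step 2: Recompute the slope with b₁ = (nΣxy − ΣxΣy) / (nΣx² − (Σx)²)
Numerator   = 13×2818.8468 − 75.45×463.12 = 36645.0084 − 34942.4040 = 1702.6044
Denominator = 13×521.3569 − 75.45² = 6777.6397 − 5692.7025 = 1084.9372
b₁(new) = 1702.6044 / 1084.9372 = 1.5693

(Same formula on the original sums: (12×2315.2448 − 63.35×421.50) / (12×374.9469 − 63.35²) = 1080.9126 / 486.1403 = 2.2235, matching the given fit.)

Step 3: Change in slope
Δβ₁ = 1.5693 − 2.2235 = -0.6542
Relative change = -0.6542 / 2.2235 × 100% = -29.4%
→ the slope decreases when the point is added.

A high-leverage point only changes the slope if it is off the original line; here y = 41.62 is below the original trend, so the slope decreases.
In practice: check such a point for data-entry or measurement error.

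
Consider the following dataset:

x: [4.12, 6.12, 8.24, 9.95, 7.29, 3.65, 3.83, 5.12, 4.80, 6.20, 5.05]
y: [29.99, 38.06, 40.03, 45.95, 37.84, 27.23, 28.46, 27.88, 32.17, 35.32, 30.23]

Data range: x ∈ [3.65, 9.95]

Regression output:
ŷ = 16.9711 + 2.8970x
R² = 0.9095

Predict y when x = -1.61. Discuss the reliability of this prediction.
ŷ = 12.3069 (extrapolation — x = -1.61 lies outside [3.65, 9.95], so reliability is low).

Prediction calculation:
ŷ = 16.9711 + 2.8970 × (-1.61)
ŷ = 12.3069

Reliability:
- Data range: x ∈ [3.65, 9.95]
- Prediction point: x = -1.61 is 5.26 units below the observed range → this is EXTRAPOLATION, not interpolation

Why that matters here:
- Real relationships often flatten, saturate, or turn nonlinear at extremes
- The standard error of prediction grows with (x − x̄)², and x = -1.61 is far from x̄ = 5.85
- R² describes fit only over the sampled x values; it says nothing about behaviour beyond them

A defensible statement: 'if the linear trend continued to x = -1.61, y would be about 12.3069' — the premise is untested.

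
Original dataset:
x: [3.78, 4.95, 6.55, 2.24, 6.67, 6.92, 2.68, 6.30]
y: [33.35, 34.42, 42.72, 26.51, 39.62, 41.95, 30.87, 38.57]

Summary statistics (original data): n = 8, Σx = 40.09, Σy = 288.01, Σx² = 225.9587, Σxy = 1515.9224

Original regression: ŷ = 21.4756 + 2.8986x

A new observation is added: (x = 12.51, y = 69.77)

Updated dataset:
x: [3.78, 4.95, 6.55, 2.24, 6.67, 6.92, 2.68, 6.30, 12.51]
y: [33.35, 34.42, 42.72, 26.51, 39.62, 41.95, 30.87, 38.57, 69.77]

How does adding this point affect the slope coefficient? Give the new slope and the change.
The slope changes from 2.8986 to 3.9674 (change of +1.0688, or +36.9%).

The new point has HIGH LEVERAGE: x = 12.51 is far from the original mean x̄ = 40.09/8 ≈ 5.01 (original range [2.24, 6.92]).

Step 1: Update the sums with the new point (n goes from 8 to 9)
Σx  = 40.09 + 12.51 = 52.60
Σy  = 288.01 + 69.77 = 357.78
Σx² = 225.9587 + 12.51² = 225.9587 + 156.5001 = 382.4588
Σxy = 1515.9224 + 12.51×69.77 = 1515.9224 + 872.8227 = 2388.7451

Step 2: Recompute the slope with b₁ = (nΣxy − ΣxΣy) / (nΣx² − (Σx)²)
Numerator   = 9×2388.7451 − 52.60×357.78 = 21498.7059 − 18819.2280 = 2679.4779
Denominator = 9×382.4588 − 52.60² = 3442.1292 − 2766.7600 = 675.3692
b₁(new) = 2679.4779 / 675.3692 = 3.9674

(Same formula on the original sums: (8×1515.9224 − 40.09×288.01) / (8×225.9587 − 40.09²) = 581.0583 / 200.4615 = 2.8986, matching the given fit.)

Step 3: Change in slope
Δβ₁ = 3.9674 − 2.8986 = +1.0688
Relative change = +1.0688 / 2.8986 × 100% = +36.9%
→ the slope increases when the point is added.

Because the point sits above the extension of the original line at a high-leverage x, it tilts the fit up.
In practice: check such a point for data-entry or measurement error.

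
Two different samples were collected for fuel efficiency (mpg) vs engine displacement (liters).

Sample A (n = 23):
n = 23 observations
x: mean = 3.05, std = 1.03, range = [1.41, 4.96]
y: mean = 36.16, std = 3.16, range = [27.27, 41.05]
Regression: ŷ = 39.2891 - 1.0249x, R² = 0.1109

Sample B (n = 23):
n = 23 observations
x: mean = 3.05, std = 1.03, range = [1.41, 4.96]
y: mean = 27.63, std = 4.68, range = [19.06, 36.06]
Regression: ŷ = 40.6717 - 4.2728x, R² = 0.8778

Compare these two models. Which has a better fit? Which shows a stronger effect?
Model B has the better fit (R² = 0.8778 vs 0.1109). Model B shows the stronger effect (|β₁| = 4.2728 vs 1.0249).

Model Comparison:

Which explains more variance? (R²)
- Model A: R² = 0.1109 → 11.09% of variance in fuel efficiency explained
- Model B: R² = 0.8778 → 87.78% of variance in fuel efficiency explained
- 0.8778 > 0.1109 → Model B has the better fit

Which has the larger per-liter effect? (|β₁|)
- Model A: β₁ = -1.0249 → predicted fuel efficiency falls 1.0249 mpg per additional liter of engine displacement
- Model B: β₁ = -4.2728 → predicted fuel efficiency falls 4.2728 mpg per additional liter of engine displacement
- |-1.0249| < |-4.2728| → Model B shows the stronger marginal effect

Notes:
- A steeper slope doesn't make a better model if the scatter around the line is large.
- The two samples could reflect different populations, time periods, or measurement quality.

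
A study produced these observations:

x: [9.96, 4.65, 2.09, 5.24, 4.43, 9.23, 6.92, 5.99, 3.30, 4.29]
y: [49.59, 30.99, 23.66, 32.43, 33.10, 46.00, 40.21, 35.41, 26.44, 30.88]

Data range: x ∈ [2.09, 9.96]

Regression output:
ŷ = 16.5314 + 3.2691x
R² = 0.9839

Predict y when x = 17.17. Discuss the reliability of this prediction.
ŷ = 72.6618, but this is extrapolation (above the data range [2.09, 9.96]) and may be unreliable.

Prediction calculation:
ŷ = 16.5314 + 3.2691 × 17.17
ŷ = 72.6618

Reliability:
- Data range: x ∈ [2.09, 9.96]
- Prediction point: x = 17.17 is 7.21 units above the observed range → this is EXTRAPOLATION, not interpolation

Why that matters here:
- The linear relationship may not hold outside the observed range
- The standard error of prediction grows with (x − x̄)², and x = 17.17 is far from x̄ = 5.61
- Real relationships often flatten, saturate, or turn nonlinear at extremes

A defensible statement: 'if the linear trend continued to x = 17.17, y would be about 72.6618' — the premise is untested.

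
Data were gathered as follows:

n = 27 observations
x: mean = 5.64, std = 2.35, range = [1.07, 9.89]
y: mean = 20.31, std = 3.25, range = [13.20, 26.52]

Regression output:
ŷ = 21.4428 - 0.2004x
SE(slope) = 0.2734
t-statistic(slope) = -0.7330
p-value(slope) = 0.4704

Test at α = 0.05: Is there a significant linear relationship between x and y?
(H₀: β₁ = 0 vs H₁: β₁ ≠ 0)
p-value = 0.4704 ≥ α = 0.05, so we fail to reject H₀. The relationship is not significant.

Hypothesis test for the slope coefficient:

H₀: β₁ = 0 (no linear relationship)
H₁: β₁ ≠ 0 (linear relationship exists)

Test statistic: t = β̂₁ / SE(β̂₁) = -0.2004 / 0.2734 = -0.7330

p = 0.4704: how often a slope estimate this far from 0 (in SE units) would arise by chance if β₁ were truly 0.

Decision rule: reject H₀ if p-value < α.
p-value = 0.4704 ≥ α = 0.05 → fail to reject H₀.

There is not sufficient evidence at the 5% significance level to conclude that a linear relationship exists between x and y.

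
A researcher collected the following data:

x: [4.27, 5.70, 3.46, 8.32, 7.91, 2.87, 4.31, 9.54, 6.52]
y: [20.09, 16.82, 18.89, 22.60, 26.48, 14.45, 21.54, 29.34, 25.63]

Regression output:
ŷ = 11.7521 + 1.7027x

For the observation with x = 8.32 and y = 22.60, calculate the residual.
Residual = -3.3186

The residual is the difference between the actual value and the predicted value:

Residual = y - ŷ

Step 1: Calculate predicted value
ŷ = 11.7521 + 1.7027 × 8.32
ŷ = 25.9186

Step 2: Calculate residual
Residual = 22.60 - 25.9186
Residual = -3.3186

Interpretation: the model overestimates the actual value by 3.3186 at this point (negative residual → observation lies below the fitted line).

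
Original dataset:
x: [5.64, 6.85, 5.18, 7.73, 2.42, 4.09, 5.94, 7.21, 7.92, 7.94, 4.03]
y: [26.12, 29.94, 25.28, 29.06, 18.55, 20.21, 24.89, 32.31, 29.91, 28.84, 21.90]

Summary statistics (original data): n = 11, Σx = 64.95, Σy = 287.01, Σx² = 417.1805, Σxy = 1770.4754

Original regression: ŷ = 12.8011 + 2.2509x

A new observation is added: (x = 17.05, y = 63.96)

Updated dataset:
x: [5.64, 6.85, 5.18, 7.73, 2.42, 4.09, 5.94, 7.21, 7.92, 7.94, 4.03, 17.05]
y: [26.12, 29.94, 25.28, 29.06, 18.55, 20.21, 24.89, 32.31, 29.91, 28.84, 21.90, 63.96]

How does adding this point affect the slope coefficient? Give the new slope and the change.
The slope changes from 2.2509 to 3.1359 (change of +0.8850, or +39.3%).

x = 17.05 lies well outside the original x-range [2.42, 7.94] (x̄ ≈ 5.90), so this observation has high leverage and can move the slope substantially.

Step 1: Update the sums with the new point (n goes from 11 to 12)
Σx  = 64.95 + 17.05 = 82.00
Σy  = 287.01 + 63.96 = 350.97
Σx² = 417.1805 + 17.05² = 417.1805 + 290.7025 = 707.8830
Σxy = 1770.4754 + 17.05×63.96 = 1770.4754 + 1090.5180 = 2860.9934

Step 2: Recompute the slope with b₁ = (nΣxy − ΣxΣy) / (nΣx² − (Σx)²)
Numerator   = 12×2860.9934 − 82.00×350.97 = 34331.9208 − 28779.5400 = 5552.3808
Denominator = 12×707.8830 − 82.00² = 8494.5960 − 6724.0000 = 1770.5960
b₁(new) = 5552.3808 / 1770.5960 = 3.1359

(Same formula on the original sums: (11×1770.4754 − 64.95×287.01) / (11×417.1805 − 64.95²) = 833.9299 / 370.4830 = 2.2509, matching the given fit.)

Step 3: Change in slope
Δβ₁ = 3.1359 − 2.2509 = +0.8850
Relative change = +0.8850 / 2.2509 × 100% = +39.3%
→ the slope increases when the point is added.

A high-leverage point only changes the slope if it is off the original line; here y = 63.96 is above the original trend, so the slope increases.
In practice: examine leverage (hᵢ) and Cook's distance rather than deleting it automatically.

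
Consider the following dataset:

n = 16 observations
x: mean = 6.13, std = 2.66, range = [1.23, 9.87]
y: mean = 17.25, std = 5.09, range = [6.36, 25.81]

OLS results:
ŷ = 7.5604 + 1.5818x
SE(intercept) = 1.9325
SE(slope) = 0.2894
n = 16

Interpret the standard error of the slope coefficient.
The slope 1.5818 is pinned down to within about ±0.2894 (one SE) by these data — relative uncertainty 18.3%, i.e. precise.

What SE measures:
- The standard error quantifies the sampling variability of the coefficient estimate
- It is the estimated standard deviation of β̂₁ across hypothetical repeated samples of the same size
- Smaller SE → more precise estimate

Relative precision:
- SE / |β̂₁| = 0.2894 / 1.5818 = 18.3%
- Rule of thumb (under 20%: precise; 20% to under 50%: moderately precise; 50% or more: imprecise) → precise

Link to the t-test: t = β̂₁ / SE(β̂₁) = 1.5818 / 0.2894 = 5.4658, the statistic for H₀: β₁ = 0.

What drives SE(β̂₁): larger n (here n = 16) → smaller SE.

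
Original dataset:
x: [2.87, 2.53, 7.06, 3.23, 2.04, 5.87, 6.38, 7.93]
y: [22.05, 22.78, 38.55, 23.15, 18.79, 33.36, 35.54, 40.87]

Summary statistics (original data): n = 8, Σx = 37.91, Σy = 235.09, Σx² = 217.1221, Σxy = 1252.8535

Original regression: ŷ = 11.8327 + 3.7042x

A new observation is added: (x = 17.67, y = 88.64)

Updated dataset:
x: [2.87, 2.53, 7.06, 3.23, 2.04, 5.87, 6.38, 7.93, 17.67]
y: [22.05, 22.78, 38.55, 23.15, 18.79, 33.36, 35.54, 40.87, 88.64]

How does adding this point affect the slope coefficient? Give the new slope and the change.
The slope changes from 3.7042 to 4.4054 (change of +0.7012, or +18.9%).

The new point has HIGH LEVERAGE: x = 17.67 is far from the original mean x̄ = 37.91/8 ≈ 4.74 (original range [2.04, 7.93]).

Step 1: Update the sums with the new point (n goes from 8 to 9)
Σx  = 37.91 + 17.67 = 55.58
Σy  = 235.09 + 88.64 = 323.73
Σx² = 217.1221 + 17.67² = 217.1221 + 312.2289 = 529.3510
Σxy = 1252.8535 + 17.67×88.64 = 1252.8535 + 1566.2688 = 2819.1223

Step 2: Recompute the slope with b₁ = (nΣxy − ΣxΣy) / (nΣx² − (Σx)²)
Numerator   = 9×2819.1223 − 55.58×323.73 = 25372.1007 − 17992.9134 = 7379.1873
Denominator = 9×529.3510 − 55.58² = 4764.1590 − 3089.1364 = 1675.0226
b₁(new) = 7379.1873 / 1675.0226 = 4.4054

(Same formula on the original sums: (8×1252.8535 − 37.91×235.09) / (8×217.1221 − 37.91²) = 1110.5661 / 299.8087 = 3.7042, matching the given fit.)

Step 3: Change in slope
Δβ₁ = 4.4054 − 3.7042 = +0.7012
Relative change = +0.7012 / 3.7042 × 100% = +18.9%
→ the slope increases when the point is added.

A high-leverage point only changes the slope if it is off the original line; here y = 88.64 is above the original trend, so the slope increases.
In practice: examine leverage (hᵢ) and Cook's distance rather than deleting it automatically; refit with and without it and report both if conclusions differ.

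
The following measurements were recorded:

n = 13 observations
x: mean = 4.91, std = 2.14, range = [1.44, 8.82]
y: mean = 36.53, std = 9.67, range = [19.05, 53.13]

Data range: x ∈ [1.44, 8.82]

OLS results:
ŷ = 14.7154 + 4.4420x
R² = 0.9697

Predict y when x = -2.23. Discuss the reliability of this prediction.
ŷ = 4.8097, but this is extrapolation (below the data range [1.44, 8.82]) and may be unreliable.

Prediction calculation:
ŷ = 14.7154 + 4.4420 × (-2.23)
ŷ = 4.8097

Reliability:
- Data range: x ∈ [1.44, 8.82]
- Prediction point: x = -2.23 is 3.67 units below the observed range → this is EXTRAPOLATION, not interpolation

Why that matters here:
- R² describes fit only over the sampled x values; it says nothing about behaviour beyond them
- The linear relationship may not hold outside the observed range

A defensible statement: 'if the linear trend continued to x = -2.23, y would be about 4.8097' — the premise is untested.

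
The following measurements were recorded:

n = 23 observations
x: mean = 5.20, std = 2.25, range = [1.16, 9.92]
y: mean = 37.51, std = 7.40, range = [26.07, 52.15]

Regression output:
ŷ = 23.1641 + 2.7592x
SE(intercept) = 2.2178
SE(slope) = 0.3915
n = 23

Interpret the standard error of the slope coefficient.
The slope 2.7592 is pinned down to within about ±0.3915 (one SE) by these data — relative uncertainty 14.2%, i.e. precise.

SE(β̂₁) = 0.3915 says: if we drew many samples of n = 23 from the same population and refit each time, the fitted slopes would scatter with a standard deviation of roughly 0.3915 around the true β₁.

Relative precision:
- SE / |β̂₁| = 0.3915 / 2.7592 = 14.2%
- Rule of thumb (under 20%: precise; 20% to under 50%: moderately precise; 50% or more: imprecise) → precise

Rough 95% range (±2 SE): 2.7592 ± 0.7830 → (1.9762, 3.5422).

What drives SE(β̂₁): wider spread of x values → smaller SE.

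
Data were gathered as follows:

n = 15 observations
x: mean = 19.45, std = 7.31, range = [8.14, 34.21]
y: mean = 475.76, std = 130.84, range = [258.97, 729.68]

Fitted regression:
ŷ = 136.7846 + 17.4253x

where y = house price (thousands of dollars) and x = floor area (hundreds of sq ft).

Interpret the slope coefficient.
An increase of one hundred sq ft in floor area is associated with a 17.4253 thousand dollars increase in predicted house price.

The slope β₁ = 17.4253 gives the rate at which the fitted house price changes with floor area.

Interpretation:
- Floor area up by 1 hundred sq ft → predicted house price increases by 17.4253 thousand dollars
- The effect is assumed constant over the observed range of x (linearity)

The intercept β₀ = 136.7846 is the predicted house price when floor area = 0; since the smallest observed x is 8.14, this is an extrapolation and mainly anchors the line.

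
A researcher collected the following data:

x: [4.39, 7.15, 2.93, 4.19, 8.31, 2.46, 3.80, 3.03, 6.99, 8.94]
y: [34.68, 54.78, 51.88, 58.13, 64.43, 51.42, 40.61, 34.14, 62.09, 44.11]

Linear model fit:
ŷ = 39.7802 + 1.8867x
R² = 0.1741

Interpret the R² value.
About 17.41% of the variability in y is accounted for by the regression on x (R² = 0.1741) — a weak linear fit.

R² = 1 − SS_res/SS_tot compares the residual scatter to the total scatter of y about its mean.

Here R² = 0.1741:
- Explained: 17.41% of the variation in y
- Unexplained (residual): 100% − 17.41% = 82.59%
- Rule of thumb (below 0.3 weak; 0.3 to below 0.7 moderate; 0.7 and above strong) → weak

Note: R² says nothing about causation, and a high R² does not by itself mean the linear form is appropriate — check the residuals.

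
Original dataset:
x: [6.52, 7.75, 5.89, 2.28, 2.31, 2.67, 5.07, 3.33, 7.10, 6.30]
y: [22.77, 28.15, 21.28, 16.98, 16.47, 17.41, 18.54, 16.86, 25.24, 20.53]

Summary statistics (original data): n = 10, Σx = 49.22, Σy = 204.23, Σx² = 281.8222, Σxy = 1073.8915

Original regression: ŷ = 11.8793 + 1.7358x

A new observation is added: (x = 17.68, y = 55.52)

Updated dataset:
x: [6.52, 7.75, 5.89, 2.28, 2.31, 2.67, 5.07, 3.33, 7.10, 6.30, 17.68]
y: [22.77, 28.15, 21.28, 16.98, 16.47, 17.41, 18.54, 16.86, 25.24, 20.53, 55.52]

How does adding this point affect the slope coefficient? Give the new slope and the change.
New slope β₁ = 2.5368 versus 1.7358 before: a change of +0.8010 (+46.1%).

x = 17.68 lies well outside the original x-range [2.28, 7.75] (x̄ ≈ 4.92), so this observation has high leverage and can move the slope substantially.

Step 1: Update the sums with the new point (n goes from 10 to 11)
Σx  = 49.22 + 17.68 = 66.90
Σy  = 204.23 + 55.52 = 259.75
Σx² = 281.8222 + 17.68² = 281.8222 + 312.5824 = 594.4046
Σxy = 1073.8915 + 17.68×55.52 = 1073.8915 + 981.5936 = 2055.4851

Step 2: Recompute the slope with b₁ = (nΣxy − ΣxΣy) / (nΣx² − (Σx)²)
Numerator   = 11×2055.4851 − 66.90×259.75 = 22610.3361 − 17377.2750 = 5233.0611
Denominator = 11×594.4046 − 66.90² = 6538.4506 − 4475.6100 = 2062.8406
b₁(new) = 5233.0611 / 2062.8406 = 2.5368

(Same formula on the original sums: (10×1073.8915 − 49.22×204.23) / (10×281.8222 − 49.22²) = 686.7144 / 395.6136 = 1.7358, matching the given fit.)

Step 3: Change in slope
Δβ₁ = 2.5368 − 1.7358 = +0.8010
Relative change = +0.8010 / 1.7358 × 100% = +46.1%
→ the slope increases when the point is added.

A high-leverage point only changes the slope if it is off the original line; here y = 55.52 is above the original trend, so the slope increases.
In practice: refit with and without it and report both if conclusions differ; investigate whether it comes from the same population as the rest of the sample.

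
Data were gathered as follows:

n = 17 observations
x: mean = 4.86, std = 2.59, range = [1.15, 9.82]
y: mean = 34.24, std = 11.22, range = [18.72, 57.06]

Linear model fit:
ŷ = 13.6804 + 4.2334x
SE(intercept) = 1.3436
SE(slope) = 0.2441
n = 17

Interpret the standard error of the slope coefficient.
SE(β̂₁) = 0.2441 is the estimated standard deviation of the slope estimate across repeated samples; relative to β̂₁ = 4.2334 that is 5.8%, a precise estimate.

What SE measures:
- The standard error quantifies the sampling variability of the coefficient estimate
- It is the estimated standard deviation of β̂₁ across hypothetical repeated samples of the same size
- Smaller SE → more precise estimate

Relative precision:
- SE / |β̂₁| = 0.2441 / 4.2334 = 5.8%
- Rule of thumb (under 20%: precise; 20% to under 50%: moderately precise; 50% or more: imprecise) → precise

Link to the t-test: t = β̂₁ / SE(β̂₁) = 4.2334 / 0.2441 = 17.3429, the statistic for H₀: β₁ = 0.

What drives SE(β̂₁): larger n (here n = 17) → smaller SE; wider spread of x values → smaller SE; more residual scatter → larger SE.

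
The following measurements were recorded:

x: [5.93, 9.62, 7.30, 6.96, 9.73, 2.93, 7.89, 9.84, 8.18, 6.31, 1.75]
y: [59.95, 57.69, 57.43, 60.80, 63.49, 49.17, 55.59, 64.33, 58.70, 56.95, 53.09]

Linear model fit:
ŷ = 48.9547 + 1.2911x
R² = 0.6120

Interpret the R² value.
R² = 0.6120 means 61.20% of the variation in y is explained by the linear relationship with x. This indicates a moderate fit.

R² = 1 − SS_res/SS_tot compares the residual scatter to the total scatter of y about its mean.

Here R² = 0.6120:
- Explained: 61.20% of the variation in y
- Unexplained (residual): 100% − 61.20% = 38.80%
- Rule of thumb (below 0.3 weak; 0.3 to below 0.7 moderate; 0.7 and above strong) → moderate

Calculation: R² = 1 − (SS_res / SS_tot), where SS_res is the sum of squared residuals and SS_tot the total sum of squares.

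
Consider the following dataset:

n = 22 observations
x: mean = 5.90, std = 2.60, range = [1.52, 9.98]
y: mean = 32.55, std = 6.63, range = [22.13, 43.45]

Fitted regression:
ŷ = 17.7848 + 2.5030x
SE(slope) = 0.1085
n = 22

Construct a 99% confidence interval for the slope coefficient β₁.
The 99% CI for β₁ is (2.1943, 2.8117)

Confidence interval for the slope:

The 99% CI for β₁ is: β̂₁ ± t*(α/2, n-2) × SE(β̂₁)

Step 1: Find critical t-value
- Confidence level = 0.99
- Degrees of freedom = n - 2 = 22 - 2 = 20
- t*(α/2, 20) = 2.8453

Step 2: Calculate margin of error
Margin = 2.8453 × 0.1085 = 0.3087

Step 3: Construct interval
CI = 2.5030 ± 0.3087
CI = (2.1943, 2.8117)

Interpretation: each one-unit increase in x is associated with a change in mean y of between 2.1943 and 2.8117, with 99% confidence.
Since 0 is outside the interval, a two-sided test at α = 0.01 would reject H₀: β₁ = 0.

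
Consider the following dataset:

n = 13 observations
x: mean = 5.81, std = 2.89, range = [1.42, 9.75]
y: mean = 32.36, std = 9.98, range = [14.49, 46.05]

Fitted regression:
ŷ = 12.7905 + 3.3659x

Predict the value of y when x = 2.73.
ŷ = 21.9794

Plug x = 2.73 into the fitted line:

ŷ = 12.7905 + 3.3659 × 2.73
ŷ = 12.7905 + 9.1889
ŷ = 21.9794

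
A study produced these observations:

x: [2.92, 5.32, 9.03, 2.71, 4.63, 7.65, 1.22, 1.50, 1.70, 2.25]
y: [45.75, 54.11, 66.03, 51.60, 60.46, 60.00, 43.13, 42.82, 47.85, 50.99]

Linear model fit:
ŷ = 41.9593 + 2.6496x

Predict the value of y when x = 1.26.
ŷ = 45.2978

To predict y for x = 1.26, substitute into the regression equation:

ŷ = 41.9593 + 2.6496 × 1.26
ŷ = 41.9593 + 3.3385
ŷ = 45.2978

This is the fitted mean response at that x — an individual observation would come with a wider prediction interval.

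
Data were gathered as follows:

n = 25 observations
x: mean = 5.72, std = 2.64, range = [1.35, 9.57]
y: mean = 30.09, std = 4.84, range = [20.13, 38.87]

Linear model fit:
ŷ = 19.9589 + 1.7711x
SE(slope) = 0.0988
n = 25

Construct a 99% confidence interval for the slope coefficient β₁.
The 99% CI for β₁ is (1.4937, 2.0485)

Confidence interval for the slope:

The 99% CI for β₁ is: β̂₁ ± t*(α/2, n-2) × SE(β̂₁)

Step 1: Find critical t-value
- Confidence level = 0.99
- Degrees of freedom = n - 2 = 25 - 2 = 23
- t*(α/2, 23) = 2.8073

Step 2: Calculate margin of error
Margin = 2.8073 × 0.0988 = 0.2774

Step 3: Construct interval
CI = 1.7711 ± 0.2774
CI = (1.4937, 2.0485)

Interpretation: each one-unit increase in x is associated with a change in mean y of between 1.4937 and 2.0485, with 99% confidence.
The interval does not include 0, suggesting a significant linear relationship.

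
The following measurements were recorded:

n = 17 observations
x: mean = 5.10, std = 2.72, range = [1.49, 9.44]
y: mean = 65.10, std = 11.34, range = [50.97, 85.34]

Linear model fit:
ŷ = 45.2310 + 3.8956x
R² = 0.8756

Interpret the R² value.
About 87.56% of the variability in y is accounted for by the regression on x (R² = 0.8756) — a strong linear fit.

R² (coefficient of determination) measures the proportion of variance in y explained by the regression model.

Here R² = 0.8756:
- Explained: 87.56% of the variation in y
- Unexplained (residual): 100% − 87.56% = 12.44%
- Rule of thumb (below 0.3 weak; 0.3 to below 0.7 moderate; 0.7 and above strong) → strong

Equivalently, for simple linear regression R² = r², so |r| = √0.8756 ≈ 0.9357.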